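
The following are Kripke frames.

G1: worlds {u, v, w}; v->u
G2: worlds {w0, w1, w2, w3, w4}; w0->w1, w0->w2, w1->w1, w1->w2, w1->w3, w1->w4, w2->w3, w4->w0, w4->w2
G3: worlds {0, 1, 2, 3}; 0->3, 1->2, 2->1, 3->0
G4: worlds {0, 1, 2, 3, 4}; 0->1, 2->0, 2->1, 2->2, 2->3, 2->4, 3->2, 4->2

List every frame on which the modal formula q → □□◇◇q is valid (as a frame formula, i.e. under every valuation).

G1, G3

This is the axiom for a generalized confluence (Geach) condition; its first-order frame correspondent is ∀x ∀z (xR²z → ∃w (x = w ∧ zR²w)).
G1: ✓.
G2: fails — w0R²w2 but no w with w0=w and w2R²w.
G3: ✓.
G4: fails — 2R²0 but no w with 2=w and 0R²w.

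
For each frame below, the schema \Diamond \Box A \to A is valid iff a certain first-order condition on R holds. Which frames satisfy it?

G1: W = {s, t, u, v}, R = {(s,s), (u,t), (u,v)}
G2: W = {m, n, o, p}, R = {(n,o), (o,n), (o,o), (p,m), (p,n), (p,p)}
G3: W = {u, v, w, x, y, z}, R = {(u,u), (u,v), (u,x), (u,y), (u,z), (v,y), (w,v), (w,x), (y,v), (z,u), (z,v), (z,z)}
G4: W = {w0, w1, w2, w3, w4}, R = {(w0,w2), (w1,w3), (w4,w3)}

none

The schema corresponds to symmetry: \forall x \forall y (Rxy \to Ryx).
G1: fails — Ruv but not Rvu.
G2: fails — Rpn but not Rnp.
G3: fails — Ruv but not Rvu.
G4: fails — Rw0w2 but not Rw2w0.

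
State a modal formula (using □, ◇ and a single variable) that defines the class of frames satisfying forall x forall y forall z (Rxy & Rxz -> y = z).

◇p → □p

A defining formula is ◇p → □p (the CD axiom).
Suppose ◇p→□p is valid. Take Rxy, Rxz and set V(p)={y}. Then ◇p at x, so □p at x, so p at z, i.e. z=y.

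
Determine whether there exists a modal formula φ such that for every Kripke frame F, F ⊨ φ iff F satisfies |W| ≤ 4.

Not modally definable

Any modally definable frame class is closed under disjoint unions.
Any modal formula valid on each of 5 disjoint one-world frames is valid on their disjoint union (validity is preserved under disjoint unions). Each one-world frame has |W|=1≤4, but the union has |W|=5.
So no modal formula (or set of formulas) defines exactly the |W|≤4 frames.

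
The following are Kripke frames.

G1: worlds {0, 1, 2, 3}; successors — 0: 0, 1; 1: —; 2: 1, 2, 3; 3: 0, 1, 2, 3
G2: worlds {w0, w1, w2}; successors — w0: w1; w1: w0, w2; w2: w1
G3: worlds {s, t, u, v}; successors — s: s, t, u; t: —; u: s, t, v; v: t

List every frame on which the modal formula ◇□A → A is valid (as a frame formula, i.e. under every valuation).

This is the axiom for a generalized confluence (Geach) condition; its first-order frame correspondent is ∀x ∀y (xRy → ∃w (yRw ∧ x = w)).
G1: fails — 0R1 but no w with 1Rw and 0=w.
G2: holds.
G3: fails — sRt but no w with tRw and s=w.
Valid on: G2.

G2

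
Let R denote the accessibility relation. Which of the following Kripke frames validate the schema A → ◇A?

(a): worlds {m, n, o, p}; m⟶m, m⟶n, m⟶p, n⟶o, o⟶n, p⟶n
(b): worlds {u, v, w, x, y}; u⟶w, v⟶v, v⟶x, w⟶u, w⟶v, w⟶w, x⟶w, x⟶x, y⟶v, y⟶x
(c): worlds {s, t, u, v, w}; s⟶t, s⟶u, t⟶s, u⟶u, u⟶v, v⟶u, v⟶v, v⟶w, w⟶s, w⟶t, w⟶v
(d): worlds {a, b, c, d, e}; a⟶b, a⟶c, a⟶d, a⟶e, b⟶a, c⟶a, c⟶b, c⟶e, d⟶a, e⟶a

This is the axiom for reflexivity; its first-order frame correspondent is ∀x Rxx.
(a): fails — world n does not see itself.
(b): fails — world u does not see itself.
(c): fails — world s does not see itself.
(d): fails — world a does not see itself.

none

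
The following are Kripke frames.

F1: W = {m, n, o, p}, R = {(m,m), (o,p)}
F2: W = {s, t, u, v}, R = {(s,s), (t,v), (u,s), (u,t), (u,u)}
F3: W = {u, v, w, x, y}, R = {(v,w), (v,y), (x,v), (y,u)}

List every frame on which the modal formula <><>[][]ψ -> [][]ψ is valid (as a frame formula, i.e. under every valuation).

F1

Frame correspondent (Sahlqvist): forall x forall y forall z ((x R^2 y & x R^2 z) -> exists w (y R^2 w & z = w)) — i.e. a generalized confluence (Geach) condition.
F1: holds.
F2: fails — uR²s, uR²t but no w with sR²w and t=w.
F3: fails — vR²u, vR²u but no t with uR²t and u=t.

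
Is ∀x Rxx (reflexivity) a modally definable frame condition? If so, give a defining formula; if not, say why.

Yes, by □q → q

Yes: it is reflexivity, defined by the T schema □q → q.
Suppose □q→q is valid. At any x set V(q)={w : Rxw}. Then □q holds at x, so q holds at x, i.e. Rxx.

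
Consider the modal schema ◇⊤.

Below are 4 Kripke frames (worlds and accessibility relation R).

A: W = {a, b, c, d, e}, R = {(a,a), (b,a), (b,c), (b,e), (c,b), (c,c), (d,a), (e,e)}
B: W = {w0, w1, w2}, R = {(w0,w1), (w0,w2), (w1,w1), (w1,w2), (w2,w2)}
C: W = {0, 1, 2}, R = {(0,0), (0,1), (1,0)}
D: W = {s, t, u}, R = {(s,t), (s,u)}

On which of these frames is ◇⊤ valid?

A, B

Frame correspondent (Sahlqvist): ∀x ∃y Rxy — i.e. seriality.
A: ✓.
B: ✓.
C: fails — world 2 has no successor.
D: fails — world t has no successor.
Valid on: A, B.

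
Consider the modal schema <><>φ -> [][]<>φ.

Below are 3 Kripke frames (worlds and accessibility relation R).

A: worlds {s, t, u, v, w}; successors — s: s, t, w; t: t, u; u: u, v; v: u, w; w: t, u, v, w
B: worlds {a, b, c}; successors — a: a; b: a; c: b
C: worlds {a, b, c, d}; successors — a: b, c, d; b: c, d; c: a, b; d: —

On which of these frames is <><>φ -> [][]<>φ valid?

B

The schema corresponds to a generalized confluence (Geach) condition: forall x forall y forall z ((x R^2 y & x R^2 z) -> exists w (y = w & zRw)).
A: fails — sR²s, sR²t but no w* with s=w* and tRw*.
B: ✓.
C: fails — aR²a, aR²a but no w with a=w and aRw.
Valid on: B.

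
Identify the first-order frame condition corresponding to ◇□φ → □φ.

This is frame-equivalent to ◇φ → □◇φ (substitute ¬φ for φ and contrapose).
Suppose ◇φ→□◇φ is valid. Take Rxy, Rxz and set V(φ)={y}. Then ◇φ at x, so □◇φ at x, so ◇φ at z, so some w with Rzw has φ; w=y, i.e. Rzy. By symmetry of the argument, Ryz.

the Euclidean property: ∀x ∀y ∀z (Rxy ∧ Rxz → Ryz)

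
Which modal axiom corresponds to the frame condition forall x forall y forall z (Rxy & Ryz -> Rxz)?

□s → □□s

This is transitivity; the standard corresponding axiom is 4: □s → □□s.
Suppose □s→□□s is valid. Take Rxy, Ryz and set V(s)={w : Rxw}. Then □s at x, so □□s at x, so □s at y, so s at z, i.e. Rxz.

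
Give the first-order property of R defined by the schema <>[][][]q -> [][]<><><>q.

forall x forall y forall z ((xRy & x R^2 z) -> exists w (y R^3 w & z R^3 w))

This is a Sahlqvist (Geach-type) schema ◇^1□^3q → □^2◇^3q.
Minimal-valuation argument: fix x; take any y with xR^1y and any z with xR^2z. Set V(q) to the set of worlds R-reachable from y in exactly 3 steps. Then □^3q holds at y, so the antecedent holds at x; validity forces ◇^3q at z, giving a w with zR^3w and yR^3w.
First-order correspondent: forall x forall y forall z ((xRy & x R^2 z) -> exists w (y R^3 w & z R^3 w)).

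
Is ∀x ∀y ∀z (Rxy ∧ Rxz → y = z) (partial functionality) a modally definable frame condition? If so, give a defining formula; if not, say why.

Yes — defined by ◇q → □q

Yes: it is partial functionality, defined by the CD schema ◇q → □q.
Suppose ◇q→□q is valid. Take Rxy, Rxz and set V(q)={y}. Then ◇q at x, so □q at x, so q at z, i.e. z=y.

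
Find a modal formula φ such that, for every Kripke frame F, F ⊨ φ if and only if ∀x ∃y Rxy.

A defining formula is □ψ → ◇ψ (the D axiom).
Suppose □ψ→◇ψ is valid. At any x set V(ψ)=W. Then □ψ at x, so ◇ψ at x, so x has a successor.

□ψ → ◇ψ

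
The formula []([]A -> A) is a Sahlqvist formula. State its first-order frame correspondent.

Shift-reflexivity

Suppose □(□A→A) is valid. Take Rxy and set V(A)={w : Ryw}. Then at y, □A holds; since □(□A→A) at x, □A→A at y, so A at y, i.e. Ryy.
Conversely, any frame satisfying forall x forall y (Rxy -> Ryy) validates the schema.
So the correspondent is shift-reflexivity.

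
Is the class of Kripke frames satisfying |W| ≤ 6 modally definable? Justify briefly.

Modal frame validity is preserved under disjoint unions.
Any modal formula valid on each of 7 disjoint one-world frames is valid on their disjoint union (validity is preserved under disjoint unions). Each one-world frame has |W|=1≤6, but the union has |W|=7.
So the class is not modally definable.

No — not modally definable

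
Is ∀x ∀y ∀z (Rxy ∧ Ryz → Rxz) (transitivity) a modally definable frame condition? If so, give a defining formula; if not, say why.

Yes — defined by □r → □□r

The condition is transitivity. A defining modal formula is □r → □□r.
Suppose □r→□□r is valid. Take Rxy, Ryz and set V(r)={w : Rxw}. Then □r at x, so □□r at x, so □r at y, so r at z, i.e. Rxz.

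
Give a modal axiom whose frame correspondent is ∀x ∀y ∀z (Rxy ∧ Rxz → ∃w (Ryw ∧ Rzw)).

◇□ψ → □◇ψ

The condition is convergence. The .2 schema ◇□ψ → □◇ψ defines it.
Suppose ◇□ψ→□◇ψ is valid. Take Rxy, Rxz and set V(ψ)={w : Ryw}. Then □ψ at y so ◇□ψ at x, so □◇ψ at x, so ◇ψ at z, giving w with Rzw and Ryw.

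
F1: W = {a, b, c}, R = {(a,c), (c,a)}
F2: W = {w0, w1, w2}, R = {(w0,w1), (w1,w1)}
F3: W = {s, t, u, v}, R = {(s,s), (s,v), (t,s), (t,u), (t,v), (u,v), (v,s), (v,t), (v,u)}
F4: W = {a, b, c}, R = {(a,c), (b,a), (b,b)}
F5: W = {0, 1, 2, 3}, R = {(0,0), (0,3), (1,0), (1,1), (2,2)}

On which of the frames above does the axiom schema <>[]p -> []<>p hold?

Frame correspondent (Sahlqvist): forall x forall y forall z (Rxy & Rxz -> exists w (Ryw & Rzw)) — i.e. convergence.
F1: condition met.
F2: condition met.
F3: fails — Rtv and Rtu but v and u have no common successor.
F4: fails — Rac and Rac but c and c have no common successor.
F5: fails — R00 and R03 but 0 and 3 have no common successor.

F1, F2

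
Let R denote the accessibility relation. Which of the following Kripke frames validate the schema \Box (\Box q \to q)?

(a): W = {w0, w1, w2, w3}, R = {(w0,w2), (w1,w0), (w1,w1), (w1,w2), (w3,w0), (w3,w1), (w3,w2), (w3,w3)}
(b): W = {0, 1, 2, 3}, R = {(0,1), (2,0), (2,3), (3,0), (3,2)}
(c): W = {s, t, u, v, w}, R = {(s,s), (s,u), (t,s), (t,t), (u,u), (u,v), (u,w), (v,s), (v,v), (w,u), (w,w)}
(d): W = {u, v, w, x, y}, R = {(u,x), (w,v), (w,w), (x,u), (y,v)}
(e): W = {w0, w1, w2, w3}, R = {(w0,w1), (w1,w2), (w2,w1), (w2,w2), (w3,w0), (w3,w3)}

The schema corresponds to shift-reflexivity: \forall x \forall y (Rxy \to Ryy).
(a): fails — Rw1w2 but not Rw2w2.
(b): fails — R32 but not R22.
(c): satisfies the condition.
(d): fails — Rxu but not Ruu.
(e): fails — Rw3w0 but not Rw0w0.
Valid on: (c).

(c)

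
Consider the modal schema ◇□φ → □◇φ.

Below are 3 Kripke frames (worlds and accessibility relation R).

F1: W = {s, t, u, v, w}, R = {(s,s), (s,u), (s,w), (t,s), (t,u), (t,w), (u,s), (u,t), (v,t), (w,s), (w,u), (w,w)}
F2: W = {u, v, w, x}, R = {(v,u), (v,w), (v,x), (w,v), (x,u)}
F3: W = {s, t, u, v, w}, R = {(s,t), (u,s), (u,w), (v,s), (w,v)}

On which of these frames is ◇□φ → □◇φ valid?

F1

Frame correspondent (Sahlqvist): ∀x ∀y ∀z (Rxy ∧ Rxz → ∃w (Ryw ∧ Rzw)) — i.e. convergence.
F1: condition met.
F2: fails — Rvw and Rvu but w and u have no common successor.
F3: fails — Rst and Rst but t and t have no common successor.
Valid on: F1.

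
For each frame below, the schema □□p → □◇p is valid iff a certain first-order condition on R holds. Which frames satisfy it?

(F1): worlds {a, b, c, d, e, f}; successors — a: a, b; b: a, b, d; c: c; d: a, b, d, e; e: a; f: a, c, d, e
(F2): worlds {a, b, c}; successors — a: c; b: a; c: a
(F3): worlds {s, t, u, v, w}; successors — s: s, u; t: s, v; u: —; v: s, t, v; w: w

Frame correspondent (Sahlqvist): ∀x ∀z (xRz → ∃w (xR²w ∧ zRw)) — i.e. a generalized confluence (Geach) condition.
(F1): holds.
(F2): holds.
(F3): fails — sRu but no w* with sR²w* and uRw*.
Valid on: (F1), (F2).

(F1), (F2)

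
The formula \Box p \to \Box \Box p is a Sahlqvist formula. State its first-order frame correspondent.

This schema is the 4 axiom.
Its frame correspondent is transitivity — \forall x \forall y \forall z (Rxy \wedge Ryz \to Rxz).

transitivity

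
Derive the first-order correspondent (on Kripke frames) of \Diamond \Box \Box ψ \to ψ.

\forall x \forall y (xRy \to \exists w (y R^2 w \wedge x = w))

This is a Sahlqvist (Geach-type) schema ◇^1□^2ψ → □^0◇^0ψ.
Minimal-valuation argument: fix x; take any y with xR^1y and any z with xR^0z. Set V(ψ) to the set of worlds R-reachable from y in exactly 2 steps. Then □^2ψ holds at y, so the antecedent holds at x; validity forces ◇^0ψ at z, giving a w with zR^0w and yR^2w.
First-order correspondent: \forall x \forall y (xRy \to \exists w (y R^2 w \wedge x = w)).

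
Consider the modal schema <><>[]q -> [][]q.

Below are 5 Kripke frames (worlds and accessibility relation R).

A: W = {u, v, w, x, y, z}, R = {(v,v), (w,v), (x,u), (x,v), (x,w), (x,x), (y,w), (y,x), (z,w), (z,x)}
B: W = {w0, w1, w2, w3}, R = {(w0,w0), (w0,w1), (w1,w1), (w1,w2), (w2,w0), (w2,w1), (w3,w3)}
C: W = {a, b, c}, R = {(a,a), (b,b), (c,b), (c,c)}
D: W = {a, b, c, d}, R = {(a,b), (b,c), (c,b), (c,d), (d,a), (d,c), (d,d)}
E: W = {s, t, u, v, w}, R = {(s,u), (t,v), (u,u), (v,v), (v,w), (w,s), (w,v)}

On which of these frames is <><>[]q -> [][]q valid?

The schema corresponds to a generalized confluence (Geach) condition: forall x forall y forall z ((x R^2 y & x R^2 z) -> exists w (yRw & z = w)).
A: fails — xR²u, xR²u but no t with uRt and u=t.
B: fails — w0R²w0, w0R²w2 but no w with w0Rw and w2=w.
C: fails — cR²b, cR²c but no w with bRw and c=w.
D: fails — aR²c, aR²c but no w with cRw and c=w.
E: fails — tR²w, tR²w but no w* with wRw* and w=w*.
Valid on no frame.

none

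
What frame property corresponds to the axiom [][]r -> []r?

Suppose □□r→□r is valid. Take Rxy and set V(r)={w : xR²w}. Then □□r at x, so □r at x, so r at y, i.e. ∃z(Rxz∧Rzy).

density: forall x forall y (Rxy -> exists z (Rxz & Rzy))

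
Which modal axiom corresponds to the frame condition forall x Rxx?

A defining formula is □p → p (the T axiom).
Suppose □p→p is valid. At any x set V(p)={w : Rxw}. Then □p holds at x, so p holds at x, i.e. Rxx.

□p → p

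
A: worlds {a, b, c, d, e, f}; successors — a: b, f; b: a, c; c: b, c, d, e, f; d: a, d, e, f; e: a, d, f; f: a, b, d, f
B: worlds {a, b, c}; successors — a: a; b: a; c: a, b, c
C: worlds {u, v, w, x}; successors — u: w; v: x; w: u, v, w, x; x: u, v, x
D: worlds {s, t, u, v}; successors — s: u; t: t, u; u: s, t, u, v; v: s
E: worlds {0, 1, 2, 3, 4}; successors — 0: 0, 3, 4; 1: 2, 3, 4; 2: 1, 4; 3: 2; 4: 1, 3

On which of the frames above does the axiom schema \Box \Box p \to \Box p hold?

B, C

Frame correspondent (Sahlqvist): \forall x \forall y (Rxy \to \exists z (Rxz \wedge Rzy)) — i.e. density.
A: fails — Rba but no z with Rbz and Rza.
B: ✓.
C: ✓.
D: fails — Rvs but no z with Rvz and Rzs.
E: fails — R32 but no z with R3z and Rz2.
Valid on: B, C.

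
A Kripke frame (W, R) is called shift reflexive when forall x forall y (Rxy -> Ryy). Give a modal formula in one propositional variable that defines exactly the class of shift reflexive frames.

A defining formula is □(□s → s) (the T□ axiom).
Suppose □(□s→s) is valid. Take Rxy and set V(s)={w : Ryw}. Then at y, □s holds; since □(□s→s) at x, □s→s at y, so s at y, i.e. Ryy.

□(□s → s)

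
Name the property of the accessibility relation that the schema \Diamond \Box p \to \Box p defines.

This is frame-equivalent to ◇p → □◇p (substitute ¬p for p and contrapose).
Suppose ◇p→□◇p is valid. Take Rxy, Rxz and set V(p)={y}. Then ◇p at x, so □◇p at x, so ◇p at z, so some w with Rzw has p; w=y, i.e. Rzy. By symmetry of the argument, Ryz.

The Euclidean property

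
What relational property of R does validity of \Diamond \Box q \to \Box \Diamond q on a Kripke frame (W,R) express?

convergence: \forall x \forall y \forall z (Rxy \wedge Rxz \to \exists w (Ryw \wedge Rzw))

Suppose ◇□q→□◇q is valid. Take Rxy, Rxz and set V(q)={w : Ryw}. Then □q at y so ◇□q at x, so □◇q at x, so ◇q at z, giving w with Rzw and Ryw.
The converse is a direct semantic check.
So the correspondent is convergence.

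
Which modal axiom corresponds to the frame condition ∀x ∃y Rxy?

□s → ◇s

A defining formula is □s → ◇s (the D axiom).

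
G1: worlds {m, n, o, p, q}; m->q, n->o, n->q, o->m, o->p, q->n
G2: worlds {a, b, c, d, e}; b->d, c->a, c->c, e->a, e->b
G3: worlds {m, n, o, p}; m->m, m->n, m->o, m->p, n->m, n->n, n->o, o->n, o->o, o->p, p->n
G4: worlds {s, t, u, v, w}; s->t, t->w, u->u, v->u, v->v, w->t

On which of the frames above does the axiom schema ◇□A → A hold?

The schema corresponds to symmetry: ∀x ∀y (Rxy → Ryx).
G1: fails — Rom but not Rmo.
G2: fails — Reb but not Rbe.
G3: fails — Rop but not Rpo.
G4: fails — Rvu but not Ruv.

none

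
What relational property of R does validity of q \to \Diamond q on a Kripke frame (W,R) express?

reflexivity: \forall x Rxx

Equivalently (dual form): □q → q.
Suppose □q→q is valid. At any x set V(q)={w : Rxw}. Then □q holds at x, so q holds at x, i.e. Rxx.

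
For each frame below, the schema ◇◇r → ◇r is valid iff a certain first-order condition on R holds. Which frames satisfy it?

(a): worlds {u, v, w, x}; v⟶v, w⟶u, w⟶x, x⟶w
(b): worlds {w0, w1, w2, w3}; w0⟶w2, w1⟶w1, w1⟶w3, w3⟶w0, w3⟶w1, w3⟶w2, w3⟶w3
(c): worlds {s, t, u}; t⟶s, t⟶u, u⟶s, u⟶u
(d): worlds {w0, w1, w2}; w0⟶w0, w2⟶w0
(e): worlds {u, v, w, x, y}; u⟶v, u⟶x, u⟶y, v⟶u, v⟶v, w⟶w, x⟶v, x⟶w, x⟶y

Frame correspondent (Sahlqvist): ∀x ∀y ∀z (Rxy ∧ Ryz → Rxz) — i.e. transitivity.
(a): fails — Rxw and Rwu but not Rxu.
(b): fails — Rw1w3 and Rw3w0 but not Rw1w0.
(c): ✓.
(d): ✓.
(e): fails — Ruv and Rvu but not Ruu.
Valid on: (c), (d).

(c), (d)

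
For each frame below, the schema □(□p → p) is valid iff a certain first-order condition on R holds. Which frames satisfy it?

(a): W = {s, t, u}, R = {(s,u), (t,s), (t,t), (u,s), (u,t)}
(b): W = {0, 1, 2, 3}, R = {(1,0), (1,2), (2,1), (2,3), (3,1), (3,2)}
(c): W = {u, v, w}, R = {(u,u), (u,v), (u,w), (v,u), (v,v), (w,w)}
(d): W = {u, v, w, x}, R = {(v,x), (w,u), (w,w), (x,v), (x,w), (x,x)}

The schema corresponds to shift-reflexivity: ∀x ∀y (Rxy → Ryy).
(a): fails — Rus but not Rss.
(b): fails — R10 but not R00.
(c): condition met.
(d): fails — Rwu but not Ruu.
Valid on: (c).

(c)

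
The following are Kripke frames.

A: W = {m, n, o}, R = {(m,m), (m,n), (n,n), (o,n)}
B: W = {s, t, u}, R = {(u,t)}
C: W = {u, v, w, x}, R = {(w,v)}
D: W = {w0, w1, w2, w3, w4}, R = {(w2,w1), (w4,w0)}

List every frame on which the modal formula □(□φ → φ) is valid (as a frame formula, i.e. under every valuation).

The schema corresponds to shift-reflexivity: ∀x ∀y (Rxy → Ryy).
A: condition met.
B: fails — Rut but not Rtt.
C: fails — Rwv but not Rvv.
D: fails — Rw4w0 but not Rw0w0.
Valid on: A.

A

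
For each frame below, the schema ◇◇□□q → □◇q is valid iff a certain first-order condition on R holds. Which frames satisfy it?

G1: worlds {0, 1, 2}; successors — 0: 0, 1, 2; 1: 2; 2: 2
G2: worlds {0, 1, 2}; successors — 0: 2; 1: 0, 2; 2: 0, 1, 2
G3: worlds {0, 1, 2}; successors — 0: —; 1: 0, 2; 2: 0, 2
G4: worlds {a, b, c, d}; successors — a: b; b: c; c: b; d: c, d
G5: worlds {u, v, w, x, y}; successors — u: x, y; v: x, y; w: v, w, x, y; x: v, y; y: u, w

G1, G2, G5

Frame correspondent (Sahlqvist): ∀x ∀y ∀z ((xR²y ∧ xRz) → ∃w (yR²w ∧ zRw)) — i.e. a generalized confluence (Geach) condition.
G1: holds.
G2: holds.
G3: fails — 1R²0, 1R0 but no w with 0R²w and 0Rw.
G4: fails — dR²b, dRd but no w with bR²w and dRw.
G5: holds.
Valid on: G1, G2, G5.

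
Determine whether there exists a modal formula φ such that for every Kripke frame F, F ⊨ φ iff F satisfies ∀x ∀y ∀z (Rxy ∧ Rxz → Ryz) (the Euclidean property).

Definable; ◇r → □◇r defines it

This is a Sahlqvist condition; the 5 axiom ◇r → □◇r defines it.
Suppose ◇r→□◇r is valid. Take Rxy, Rxz and set V(r)={y}. Then ◇r at x, so □◇r at x, so ◇r at z, so some w with Rzw has r; w=y, i.e. Rzy. By symmetry of the argument, Ryz.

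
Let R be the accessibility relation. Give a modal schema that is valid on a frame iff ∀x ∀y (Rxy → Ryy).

The condition is shift-reflexivity. The T□ schema □(□q → q) defines it.
Suppose □(□q→q) is valid. Take Rxy and set V(q)={w : Ryw}. Then at y, □q holds; since □(□q→q) at x, □q→q at y, so q at y, i.e. Ryy.

□(□q → q)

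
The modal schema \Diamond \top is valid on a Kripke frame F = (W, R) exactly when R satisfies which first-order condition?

Seriality

◇⊤ holds at w iff w has a successor, so frame-validity of ◇⊤ is exactly seriality. Equivalently via □q → ◇q:
Suppose □q→◇q is valid. At any x set V(q)=W. Then □q at x, so ◇q at x, so x has a successor.
Conversely, on a frame with seriality the schema holds at every world under every valuation.
So the correspondent is seriality.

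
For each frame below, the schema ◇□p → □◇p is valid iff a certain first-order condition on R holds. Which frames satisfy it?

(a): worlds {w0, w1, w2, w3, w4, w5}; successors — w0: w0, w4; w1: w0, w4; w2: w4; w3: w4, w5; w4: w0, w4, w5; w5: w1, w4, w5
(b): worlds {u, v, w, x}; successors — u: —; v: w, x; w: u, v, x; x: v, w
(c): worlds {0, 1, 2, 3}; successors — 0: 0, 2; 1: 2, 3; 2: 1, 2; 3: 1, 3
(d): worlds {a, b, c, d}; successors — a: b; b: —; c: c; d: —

(a), (c)

Frame correspondent (Sahlqvist): ∀x ∀y ∀z (Rxy ∧ Rxz → ∃w (Ryw ∧ Rzw)) — i.e. convergence.
(a): satisfies the condition.
(b): fails — Rwu and Rwu but u and u have no common successor.
(c): satisfies the condition.
(d): fails — Rab and Rab but b and b have no common successor.
Valid on: (a), (c).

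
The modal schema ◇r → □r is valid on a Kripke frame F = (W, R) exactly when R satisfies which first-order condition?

This is the CD axiom.
Its frame correspondent is partial functionality — ∀x ∀y ∀z (Rxy ∧ Rxz → y = z).

Partial functionality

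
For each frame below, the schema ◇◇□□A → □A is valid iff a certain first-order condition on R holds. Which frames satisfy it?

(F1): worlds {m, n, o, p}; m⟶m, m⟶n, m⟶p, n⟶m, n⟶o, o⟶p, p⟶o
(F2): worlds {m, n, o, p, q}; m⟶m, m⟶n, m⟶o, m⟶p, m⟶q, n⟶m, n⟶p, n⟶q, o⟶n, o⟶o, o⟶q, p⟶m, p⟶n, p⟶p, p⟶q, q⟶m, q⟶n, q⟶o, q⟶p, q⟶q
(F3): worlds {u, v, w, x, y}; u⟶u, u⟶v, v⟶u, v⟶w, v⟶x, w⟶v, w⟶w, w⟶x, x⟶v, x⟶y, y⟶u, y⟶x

(F2)

This is the axiom for a generalized confluence (Geach) condition; its first-order frame correspondent is ∀x ∀y ∀z ((xR²y ∧ xRz) → ∃w (yR²w ∧ z = w)).
(F1): fails — mR²o, mRm but no w with oR²w and m=w.
(F2): ✓.
(F3): fails — uR²x, uRv but no t with xR²t and v=t.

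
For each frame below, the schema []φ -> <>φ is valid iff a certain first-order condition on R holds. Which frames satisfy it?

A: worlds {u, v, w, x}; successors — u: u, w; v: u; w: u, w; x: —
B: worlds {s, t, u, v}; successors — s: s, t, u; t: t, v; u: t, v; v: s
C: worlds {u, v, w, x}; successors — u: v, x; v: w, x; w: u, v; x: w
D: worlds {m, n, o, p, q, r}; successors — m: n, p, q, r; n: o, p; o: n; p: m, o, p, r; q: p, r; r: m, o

B, C, D

Frame correspondent (Sahlqvist): forall x exists y Rxy — i.e. seriality.
A: fails — world x has no successor.
B: condition met.
C: condition met.
D: condition met.
Valid on: B, C, D.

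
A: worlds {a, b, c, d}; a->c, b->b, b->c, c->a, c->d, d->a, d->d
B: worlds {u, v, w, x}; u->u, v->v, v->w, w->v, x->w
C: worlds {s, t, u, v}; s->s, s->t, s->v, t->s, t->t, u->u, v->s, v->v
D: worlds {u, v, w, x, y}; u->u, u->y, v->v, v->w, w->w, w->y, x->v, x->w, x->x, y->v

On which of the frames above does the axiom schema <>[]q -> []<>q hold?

This is the axiom for convergence; its first-order frame correspondent is forall x forall y forall z (Rxy & Rxz -> exists w (Ryw & Rzw)).
A: fails — Rbc and Rbb but c and b have no common successor.
B: holds.
C: holds.
D: fails — Ruu and Ruy but u and y have no common successor.
Valid on: B, C.

B, C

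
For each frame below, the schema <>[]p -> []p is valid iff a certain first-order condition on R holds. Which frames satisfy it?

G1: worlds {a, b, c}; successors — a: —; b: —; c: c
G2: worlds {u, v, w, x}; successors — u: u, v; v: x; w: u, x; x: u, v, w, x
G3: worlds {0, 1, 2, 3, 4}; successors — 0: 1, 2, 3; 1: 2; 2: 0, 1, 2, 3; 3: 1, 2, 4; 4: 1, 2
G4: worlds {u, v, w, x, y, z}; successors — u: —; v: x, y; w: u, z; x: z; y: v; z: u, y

G1

Frame correspondent (Sahlqvist): forall x forall y forall z (Rxy & Rxz -> Ryz) — i.e. the Euclidean property.
G1: satisfies the condition.
G2: fails — Ruv and Ruv but not Rvv.
G3: fails — R01 and R01 but not R11.
G4: fails — Rvx and Rvx but not Rxx.
Valid on: G1.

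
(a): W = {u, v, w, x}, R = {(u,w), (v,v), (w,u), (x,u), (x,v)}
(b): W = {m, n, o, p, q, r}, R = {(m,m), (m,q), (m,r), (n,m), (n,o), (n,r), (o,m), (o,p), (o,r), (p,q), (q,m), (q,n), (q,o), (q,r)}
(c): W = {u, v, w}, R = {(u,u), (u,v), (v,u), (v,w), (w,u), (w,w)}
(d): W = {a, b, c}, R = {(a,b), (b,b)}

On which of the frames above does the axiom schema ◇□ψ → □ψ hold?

(d)

Frame correspondent (Sahlqvist): ∀x ∀y ∀z ((xRy ∧ xRz) → ∃w (yRw ∧ z = w)) — i.e. a generalized confluence (Geach) condition.
(a): fails — uRw, uRw but no t with wRt and w=t.
(b): fails — mRq, mRq but no w with qRw and q=w.
(c): fails — uRv, uRv but no t with vRt and v=t.
(d): satisfies the condition.
Valid on: (d).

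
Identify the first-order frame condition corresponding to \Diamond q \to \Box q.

Suppose ◇q→□q is valid. Take Rxy, Rxz and set V(q)={y}. Then ◇q at x, so □q at x, so q at z, i.e. z=y.
The converse is a direct semantic check.
Frame condition: \forall x \forall y \forall z (Rxy \wedge Rxz \to y = z).

partial functionality: \forall x \forall y \forall z (Rxy \wedge Rxz \to y = z)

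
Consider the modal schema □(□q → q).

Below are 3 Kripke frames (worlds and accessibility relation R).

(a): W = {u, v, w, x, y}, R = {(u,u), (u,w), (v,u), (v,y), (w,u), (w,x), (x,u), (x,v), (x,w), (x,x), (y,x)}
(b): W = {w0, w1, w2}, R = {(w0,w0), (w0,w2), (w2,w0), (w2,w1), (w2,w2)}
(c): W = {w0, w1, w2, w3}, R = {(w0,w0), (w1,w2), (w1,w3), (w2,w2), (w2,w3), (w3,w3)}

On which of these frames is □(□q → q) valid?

This is the axiom for shift-reflexivity; its first-order frame correspondent is ∀x ∀y (Rxy → Ryy).
(a): fails — Rxw but not Rww.
(b): fails — Rw2w1 but not Rw1w1.
(c): ✓.
Valid on: (c).

(c)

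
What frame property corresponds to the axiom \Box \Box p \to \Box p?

Suppose □□p→□p is valid. Take Rxy and set V(p)={w : xR²w}. Then □□p at x, so □p at x, so p at y, i.e. ∃z(Rxz∧Rzy).
The converse is a direct semantic check.
So the correspondent is density.

Density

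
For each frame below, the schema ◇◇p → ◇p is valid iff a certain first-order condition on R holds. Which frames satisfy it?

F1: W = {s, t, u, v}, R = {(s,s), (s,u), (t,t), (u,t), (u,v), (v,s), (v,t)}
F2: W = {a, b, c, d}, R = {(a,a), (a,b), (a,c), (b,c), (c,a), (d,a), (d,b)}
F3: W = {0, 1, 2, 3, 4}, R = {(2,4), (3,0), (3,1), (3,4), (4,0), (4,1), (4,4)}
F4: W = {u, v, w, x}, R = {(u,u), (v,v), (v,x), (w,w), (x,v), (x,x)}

F4

Frame correspondent (Sahlqvist): ∀x ∀y ∀z (Rxy ∧ Ryz → Rxz) — i.e. transitivity.
F1: fails — Ruv and Rvs but not Rus.
F2: fails — Rbc and Rca but not Rba.
F3: fails — R24 and R40 but not R20.
F4: satisfies the condition.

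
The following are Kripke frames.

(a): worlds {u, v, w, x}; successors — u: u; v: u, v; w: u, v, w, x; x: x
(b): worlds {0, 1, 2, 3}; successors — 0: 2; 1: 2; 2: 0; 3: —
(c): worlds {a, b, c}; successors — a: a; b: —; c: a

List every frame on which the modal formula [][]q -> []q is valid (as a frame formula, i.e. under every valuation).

(a), (c)

The schema corresponds to density: forall x forall y (Rxy -> exists z (Rxz & Rzy)).
(a): holds.
(b): fails — R12 but no z with R1z and Rz2.
(c): holds.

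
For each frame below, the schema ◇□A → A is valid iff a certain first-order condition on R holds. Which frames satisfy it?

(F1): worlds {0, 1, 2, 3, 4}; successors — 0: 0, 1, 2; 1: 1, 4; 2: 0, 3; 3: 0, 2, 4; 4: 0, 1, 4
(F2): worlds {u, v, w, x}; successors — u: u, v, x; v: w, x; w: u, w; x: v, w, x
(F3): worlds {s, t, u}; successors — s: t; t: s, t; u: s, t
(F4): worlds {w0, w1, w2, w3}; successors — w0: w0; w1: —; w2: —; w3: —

This is the axiom for a generalized confluence (Geach) condition; its first-order frame correspondent is ∀x ∀y (xRy → ∃w (yRw ∧ x = w)).
(F1): fails — 0R1 but no w with 1Rw and 0=w.
(F2): fails — uRv but no t with vRt and u=t.
(F3): fails — uRs but no w with sRw and u=w.
(F4): holds.

(F4)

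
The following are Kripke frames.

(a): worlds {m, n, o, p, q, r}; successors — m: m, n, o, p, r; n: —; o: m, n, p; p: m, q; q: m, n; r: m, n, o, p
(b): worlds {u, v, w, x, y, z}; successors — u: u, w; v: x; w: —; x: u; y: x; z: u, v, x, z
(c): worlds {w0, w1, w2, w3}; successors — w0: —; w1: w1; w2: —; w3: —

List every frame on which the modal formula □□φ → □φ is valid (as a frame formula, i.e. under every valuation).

This is the axiom for density; its first-order frame correspondent is ∀x ∀y (Rxy → ∃z (Rxz ∧ Rzy)).
(a): fails — Rpq but no z with Rpz and Rzq.
(b): fails — Ryx but no t with Ryt and Rtx.
(c): condition met.
Valid on: (c).

(c)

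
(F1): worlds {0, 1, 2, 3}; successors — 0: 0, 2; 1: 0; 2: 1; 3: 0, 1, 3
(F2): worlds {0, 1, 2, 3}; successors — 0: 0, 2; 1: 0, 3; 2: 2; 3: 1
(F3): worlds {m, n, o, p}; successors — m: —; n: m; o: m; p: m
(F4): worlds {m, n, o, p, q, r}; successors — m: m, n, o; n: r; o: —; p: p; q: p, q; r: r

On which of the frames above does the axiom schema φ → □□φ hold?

The schema corresponds to a generalized confluence (Geach) condition: ∀x ∀z (xR²z → ∃w (x = w ∧ z = w)).
(F1): fails — 0R²1 but 0 ≠ 1.
(F2): fails — 0R²2 but 0 ≠ 2.
(F3): condition met.
(F4): fails — mR²n but m ≠ n.
Valid on: (F3).

(F3)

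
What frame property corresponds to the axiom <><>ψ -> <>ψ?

transitivity: forall x forall y forall z (Rxy & Ryz -> Rxz)

This is a form of the 4 axiom.
It corresponds to transitivity: forall x forall y forall z (Rxy & Ryz -> Rxz).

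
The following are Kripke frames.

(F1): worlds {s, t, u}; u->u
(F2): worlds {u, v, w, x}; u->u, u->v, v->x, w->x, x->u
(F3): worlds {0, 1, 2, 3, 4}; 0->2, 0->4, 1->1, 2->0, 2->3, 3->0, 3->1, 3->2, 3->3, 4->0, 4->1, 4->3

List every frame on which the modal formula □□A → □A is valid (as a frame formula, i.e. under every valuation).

(F1)

Frame correspondent (Sahlqvist): ∀x ∀y (Rxy → ∃z (Rxz ∧ Rzy)) — i.e. density.
(F1): ✓.
(F2): fails — Rwx but no z with Rwz and Rzx.
(F3): fails — R02 but no z with R0z and Rz2.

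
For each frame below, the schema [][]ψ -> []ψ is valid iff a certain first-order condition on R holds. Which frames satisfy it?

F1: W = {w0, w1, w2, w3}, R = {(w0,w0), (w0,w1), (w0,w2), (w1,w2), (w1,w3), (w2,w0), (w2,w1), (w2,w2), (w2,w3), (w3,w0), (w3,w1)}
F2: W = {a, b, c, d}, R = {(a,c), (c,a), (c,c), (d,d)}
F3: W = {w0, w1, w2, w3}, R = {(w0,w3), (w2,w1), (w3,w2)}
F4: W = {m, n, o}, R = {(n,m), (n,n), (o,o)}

F1, F2, F4

The schema corresponds to density: forall x forall y (Rxy -> exists z (Rxz & Rzy)).
F1: satisfies the condition.
F2: satisfies the condition.
F3: fails — Rw3w2 but no z with Rw3z and Rzw2.
F4: satisfies the condition.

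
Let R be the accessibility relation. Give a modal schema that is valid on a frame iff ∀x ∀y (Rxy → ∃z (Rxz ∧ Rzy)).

A defining formula is □□q → □q (the C4 axiom).

□□q → □q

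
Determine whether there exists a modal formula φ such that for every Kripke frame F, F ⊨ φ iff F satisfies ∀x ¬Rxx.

No — not modally definable

If a class were modally definable it would be closed under surjective bounded morphisms (Goldblatt–Thomason).
The 3-cycle (worlds a,b,c with a→b→c→a) is irreflexive, and the map sending every world to a single reflexive point • is a surjective bounded morphism (forth: every edge maps to (•,•); back: every world has a successor). So any modal formula valid on the 3-cycle is also valid on the reflexive point, which is not irreflexive.
So the class is not modally definable.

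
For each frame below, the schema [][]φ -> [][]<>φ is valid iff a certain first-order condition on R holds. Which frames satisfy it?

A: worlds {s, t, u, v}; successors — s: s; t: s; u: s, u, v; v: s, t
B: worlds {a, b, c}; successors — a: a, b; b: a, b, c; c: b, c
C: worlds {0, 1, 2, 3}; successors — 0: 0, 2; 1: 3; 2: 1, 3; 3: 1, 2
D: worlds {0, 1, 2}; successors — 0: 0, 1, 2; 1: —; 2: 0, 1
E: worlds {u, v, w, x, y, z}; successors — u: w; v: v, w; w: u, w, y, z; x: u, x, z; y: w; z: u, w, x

A, B, E

Frame correspondent (Sahlqvist): forall x forall z (x R^2 z -> exists w (x R^2 w & zRw)) — i.e. a generalized confluence (Geach) condition.
A: condition met.
B: condition met.
C: fails — 1R²1 but no w with 1R²w and 1Rw.
D: fails — 0R²1 but no w with 0R²w and 1Rw.
E: condition met.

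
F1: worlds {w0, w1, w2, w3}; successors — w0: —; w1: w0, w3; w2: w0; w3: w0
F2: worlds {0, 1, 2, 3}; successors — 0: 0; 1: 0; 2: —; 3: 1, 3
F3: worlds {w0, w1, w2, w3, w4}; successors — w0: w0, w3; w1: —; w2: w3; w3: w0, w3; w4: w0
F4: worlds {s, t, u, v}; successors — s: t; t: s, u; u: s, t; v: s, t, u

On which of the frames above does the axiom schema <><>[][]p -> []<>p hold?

F3

This is the axiom for a generalized confluence (Geach) condition; its first-order frame correspondent is forall x forall y forall z ((x R^2 y & xRz) -> exists w (y R^2 w & zRw)).
F1: fails — w1R²w0, w1Rw0 but no w with w0R²w and w0Rw.
F2: fails — 3R²0, 3R3 but no w with 0R²w and 3Rw.
F3: satisfies the condition.
F4: fails — tR²s, tRs but no w with sR²w and sRw.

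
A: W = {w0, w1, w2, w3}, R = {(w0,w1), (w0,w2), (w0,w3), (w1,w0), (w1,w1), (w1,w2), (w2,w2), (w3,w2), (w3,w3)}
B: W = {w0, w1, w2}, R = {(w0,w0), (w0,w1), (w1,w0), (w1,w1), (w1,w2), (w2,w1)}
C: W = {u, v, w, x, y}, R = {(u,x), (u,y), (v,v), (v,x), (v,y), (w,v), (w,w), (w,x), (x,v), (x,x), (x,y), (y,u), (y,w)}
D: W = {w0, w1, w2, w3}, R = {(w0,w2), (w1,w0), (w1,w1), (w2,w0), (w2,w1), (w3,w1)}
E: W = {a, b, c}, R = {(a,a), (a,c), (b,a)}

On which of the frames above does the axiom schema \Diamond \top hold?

A, B, C, D

This is the axiom for seriality; its first-order frame correspondent is \forall x \exists y Rxy.
A: ✓.
B: ✓.
C: ✓.
D: ✓.
E: fails — world c has no successor.
Valid on: A, B, C, D.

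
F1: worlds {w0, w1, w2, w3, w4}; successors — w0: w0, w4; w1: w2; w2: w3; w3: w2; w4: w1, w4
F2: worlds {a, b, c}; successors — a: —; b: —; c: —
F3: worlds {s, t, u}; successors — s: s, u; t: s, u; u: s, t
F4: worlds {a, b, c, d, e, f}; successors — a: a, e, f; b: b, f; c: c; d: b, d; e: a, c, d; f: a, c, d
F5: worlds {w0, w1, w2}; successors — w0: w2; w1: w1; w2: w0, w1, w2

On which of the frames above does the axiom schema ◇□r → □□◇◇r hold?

The schema corresponds to a generalized confluence (Geach) condition: ∀x ∀y ∀z ((xRy ∧ xR²z) → ∃w (yRw ∧ zR²w)).
F1: fails — w0Rw0, w0R²w1 but no w with w0Rw and w1R²w.
F2: ✓.
F3: ✓.
F4: fails — aRa, aR²c but no w with aRw and cR²w.
F5: fails — w2Rw0, w2R²w1 but no w with w0Rw and w1R²w.

F2, F3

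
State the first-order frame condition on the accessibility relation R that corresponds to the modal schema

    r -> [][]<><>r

forall x forall z (x R^2 z -> exists w (x = w & z R^2 w))

This is a Sahlqvist (Geach-type) schema ◇^0□^0r → □^2◇^2r.
First-order correspondent: forall x forall z (x R^2 z -> exists w (x = w & z R^2 w)).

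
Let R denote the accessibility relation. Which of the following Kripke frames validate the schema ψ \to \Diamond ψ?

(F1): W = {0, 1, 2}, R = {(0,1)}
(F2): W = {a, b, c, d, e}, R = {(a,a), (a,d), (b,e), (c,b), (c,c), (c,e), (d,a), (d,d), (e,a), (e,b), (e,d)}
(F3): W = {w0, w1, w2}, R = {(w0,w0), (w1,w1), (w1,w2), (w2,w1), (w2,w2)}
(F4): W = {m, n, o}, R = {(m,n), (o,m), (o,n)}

(F3)

The schema corresponds to reflexivity: \forall x Rxx.
(F1): fails — world 0 does not see itself.
(F2): fails — world b does not see itself.
(F3): satisfies the condition.
(F4): fails — world m does not see itself.
Valid on: (F3).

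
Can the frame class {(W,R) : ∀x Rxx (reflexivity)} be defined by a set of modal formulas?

Yes: it is reflexivity, defined by the T schema □q → q.

Yes — defined by □q → q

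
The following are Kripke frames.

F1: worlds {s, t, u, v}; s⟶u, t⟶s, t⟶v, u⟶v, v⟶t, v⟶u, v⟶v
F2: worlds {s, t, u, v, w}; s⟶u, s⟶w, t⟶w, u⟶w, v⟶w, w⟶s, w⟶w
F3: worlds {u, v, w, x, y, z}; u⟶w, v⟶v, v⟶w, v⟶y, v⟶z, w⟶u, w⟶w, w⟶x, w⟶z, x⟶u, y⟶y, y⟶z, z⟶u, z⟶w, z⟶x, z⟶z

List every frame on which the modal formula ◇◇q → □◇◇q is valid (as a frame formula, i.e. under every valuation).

none

The schema corresponds to a generalized confluence (Geach) condition: ∀x ∀y ∀z ((xR²y ∧ xRz) → ∃w (y = w ∧ zR²w)).
F1: fails — tR²t, tRs but no w with t=w and sR²w.
F2: fails — wR²u, wRs but no w* with u=w* and sR²w*.
F3: fails — vR²v, vRw but no t with v=t and wR²t.
Valid on no frame.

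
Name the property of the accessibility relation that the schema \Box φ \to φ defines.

reflexivity: \forall x Rxx

This is the T axiom.
It corresponds to reflexivity: \forall x Rxx.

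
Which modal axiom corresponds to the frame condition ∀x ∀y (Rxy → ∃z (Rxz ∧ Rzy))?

This is density; the standard corresponding axiom is C4: □□p → □p.
Suppose □□p→□p is valid. Take Rxy and set V(p)={w : xR²w}. Then □□p at x, so □p at x, so p at y, i.e. ∃z(Rxz∧Rzy).

□□p → □p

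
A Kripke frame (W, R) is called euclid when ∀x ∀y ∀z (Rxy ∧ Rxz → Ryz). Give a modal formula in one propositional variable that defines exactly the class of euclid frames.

This is the Euclidean property; the standard corresponding axiom is 5: ◇p → □◇p.
Suppose ◇p→□◇p is valid. Take Rxy, Rxz and set V(p)={y}. Then ◇p at x, so □◇p at x, so ◇p at z, so some w with Rzw has p; w=y, i.e. Rzy. By symmetry of the argument, Ryz.

◇p → □◇p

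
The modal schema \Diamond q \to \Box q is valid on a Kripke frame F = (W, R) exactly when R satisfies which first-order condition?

Partial functionality

Suppose ◇q→□q is valid. Take Rxy, Rxz and set V(q)={y}. Then ◇q at x, so □q at x, so q at z, i.e. z=y.
Conversely, any frame satisfying \forall x \forall y \forall z (Rxy \wedge Rxz \to y = z) validates the schema.
Frame condition: \forall x \forall y \forall z (Rxy \wedge Rxz \to y = z).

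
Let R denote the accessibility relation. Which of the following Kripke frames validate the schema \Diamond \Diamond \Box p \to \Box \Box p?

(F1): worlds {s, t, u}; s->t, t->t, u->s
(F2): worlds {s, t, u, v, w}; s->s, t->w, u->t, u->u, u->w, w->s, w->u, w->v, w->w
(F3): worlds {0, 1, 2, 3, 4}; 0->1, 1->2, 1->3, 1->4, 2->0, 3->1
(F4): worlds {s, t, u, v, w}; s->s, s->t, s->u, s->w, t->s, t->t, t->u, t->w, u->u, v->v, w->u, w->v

The schema corresponds to a generalized confluence (Geach) condition: \forall x \forall y \forall z ((x R^2 y \wedge x R^2 z) \to \exists w (yRw \wedge z = w)).
(F1): condition met.
(F2): fails — tR²s, tR²u but no w* with sRw* and u=w*.
(F3): fails — 0R²2, 0R²2 but no w with 2Rw and 2=w.
(F4): fails — sR²s, sR²v but no w* with sRw* and v=w*.

(F1)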